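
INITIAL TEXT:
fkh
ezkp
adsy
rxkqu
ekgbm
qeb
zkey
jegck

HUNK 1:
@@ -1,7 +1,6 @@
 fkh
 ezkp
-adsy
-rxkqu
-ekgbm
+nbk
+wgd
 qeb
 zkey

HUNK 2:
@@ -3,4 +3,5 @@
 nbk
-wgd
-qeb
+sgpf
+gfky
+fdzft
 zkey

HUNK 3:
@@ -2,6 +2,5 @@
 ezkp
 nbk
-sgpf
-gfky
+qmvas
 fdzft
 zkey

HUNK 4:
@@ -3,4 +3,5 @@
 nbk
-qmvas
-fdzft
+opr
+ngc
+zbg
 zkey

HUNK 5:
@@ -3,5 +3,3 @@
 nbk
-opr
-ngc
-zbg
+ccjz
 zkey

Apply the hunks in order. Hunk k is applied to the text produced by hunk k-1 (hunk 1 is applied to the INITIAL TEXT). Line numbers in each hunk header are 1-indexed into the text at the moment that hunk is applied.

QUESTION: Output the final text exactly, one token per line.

Hunk 1: at line 1 remove [adsy,rxkqu,ekgbm] add [nbk,wgd] -> 7 lines: fkh ezkp nbk wgd qeb zkey jegck
Hunk 2: at line 3 remove [wgd,qeb] add [sgpf,gfky,fdzft] -> 8 lines: fkh ezkp nbk sgpf gfky fdzft zkey jegck
Hunk 3: at line 2 remove [sgpf,gfky] add [qmvas] -> 7 lines: fkh ezkp nbk qmvas fdzft zkey jegck
Hunk 4: at line 3 remove [qmvas,fdzft] add [opr,ngc,zbg] -> 8 lines: fkh ezkp nbk opr ngc zbg zkey jegck
Hunk 5: at line 3 remove [opr,ngc,zbg] add [ccjz] -> 6 lines: fkh ezkp nbk ccjz zkey jegck

Answer: fkh
ezkp
nbk
ccjz
zkey
jegck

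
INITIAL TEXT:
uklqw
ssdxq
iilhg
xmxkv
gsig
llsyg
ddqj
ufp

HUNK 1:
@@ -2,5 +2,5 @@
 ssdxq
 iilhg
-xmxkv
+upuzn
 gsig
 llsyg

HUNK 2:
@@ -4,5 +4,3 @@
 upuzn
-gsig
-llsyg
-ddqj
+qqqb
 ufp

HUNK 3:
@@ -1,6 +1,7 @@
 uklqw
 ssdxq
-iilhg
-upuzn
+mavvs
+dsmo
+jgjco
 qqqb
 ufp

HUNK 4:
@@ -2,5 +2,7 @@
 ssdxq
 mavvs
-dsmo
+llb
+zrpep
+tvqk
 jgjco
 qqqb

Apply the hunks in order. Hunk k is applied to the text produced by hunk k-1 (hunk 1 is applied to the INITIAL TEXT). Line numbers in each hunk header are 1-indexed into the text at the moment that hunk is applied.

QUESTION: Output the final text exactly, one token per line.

Hunk 1: at line 2 remove [xmxkv] add [upuzn] -> 8 lines: uklqw ssdxq iilhg upuzn gsig llsyg ddqj ufp
Hunk 2: at line 4 remove [gsig,llsyg,ddqj] add [qqqb] -> 6 lines: uklqw ssdxq iilhg upuzn qqqb ufp
Hunk 3: at line 1 remove [iilhg,upuzn] add [mavvs,dsmo,jgjco] -> 7 lines: uklqw ssdxq mavvs dsmo jgjco qqqb ufp
Hunk 4: at line 2 remove [dsmo] add [llb,zrpep,tvqk] -> 9 lines: uklqw ssdxq mavvs llb zrpep tvqk jgjco qqqb ufp

Answer: uklqw
ssdxq
mavvs
llb
zrpep
tvqk
jgjco
qqqb
ufp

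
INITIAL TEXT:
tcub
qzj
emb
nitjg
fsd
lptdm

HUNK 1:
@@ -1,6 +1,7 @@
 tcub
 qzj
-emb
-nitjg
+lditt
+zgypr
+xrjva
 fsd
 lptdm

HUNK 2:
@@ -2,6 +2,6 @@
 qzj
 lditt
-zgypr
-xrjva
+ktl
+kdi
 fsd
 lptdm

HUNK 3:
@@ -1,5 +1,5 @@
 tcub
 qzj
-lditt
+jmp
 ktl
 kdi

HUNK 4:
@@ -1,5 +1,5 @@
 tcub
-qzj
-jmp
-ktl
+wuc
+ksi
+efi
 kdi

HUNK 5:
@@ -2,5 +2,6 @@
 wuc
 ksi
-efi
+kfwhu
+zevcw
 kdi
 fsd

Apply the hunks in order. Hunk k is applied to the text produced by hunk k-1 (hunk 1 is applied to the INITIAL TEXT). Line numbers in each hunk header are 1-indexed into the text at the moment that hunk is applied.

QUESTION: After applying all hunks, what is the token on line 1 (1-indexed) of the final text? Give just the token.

Hunk 1: at line 1 remove [emb,nitjg] add [lditt,zgypr,xrjva] -> 7 lines: tcub qzj lditt zgypr xrjva fsd lptdm
Hunk 2: at line 2 remove [zgypr,xrjva] add [ktl,kdi] -> 7 lines: tcub qzj lditt ktl kdi fsd lptdm
Hunk 3: at line 1 remove [lditt] add [jmp] -> 7 lines: tcub qzj jmp ktl kdi fsd lptdm
Hunk 4: at line 1 remove [qzj,jmp,ktl] add [wuc,ksi,efi] -> 7 lines: tcub wuc ksi efi kdi fsd lptdm
Hunk 5: at line 2 remove [efi] add [kfwhu,zevcw] -> 8 lines: tcub wuc ksi kfwhu zevcw kdi fsd lptdm
Final line 1: tcub

Answer: tcub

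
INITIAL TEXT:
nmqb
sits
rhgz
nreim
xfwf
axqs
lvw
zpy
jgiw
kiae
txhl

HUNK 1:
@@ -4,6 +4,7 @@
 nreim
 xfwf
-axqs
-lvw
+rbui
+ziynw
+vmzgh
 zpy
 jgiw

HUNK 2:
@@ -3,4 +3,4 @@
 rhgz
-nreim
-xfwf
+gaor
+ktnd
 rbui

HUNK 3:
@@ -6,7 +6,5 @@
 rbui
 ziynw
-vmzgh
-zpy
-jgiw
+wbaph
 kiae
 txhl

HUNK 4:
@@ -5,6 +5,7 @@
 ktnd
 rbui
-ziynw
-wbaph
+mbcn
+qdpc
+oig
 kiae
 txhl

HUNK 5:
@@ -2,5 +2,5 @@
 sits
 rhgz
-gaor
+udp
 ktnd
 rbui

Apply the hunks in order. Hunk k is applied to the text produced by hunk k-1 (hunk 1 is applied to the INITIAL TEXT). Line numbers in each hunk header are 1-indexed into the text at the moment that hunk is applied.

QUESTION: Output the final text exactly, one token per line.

Answer: nmqb
sits
rhgz
udp
ktnd
rbui
mbcn
qdpc
oig
kiae
txhl

Derivation:
Hunk 1: at line 4 remove [axqs,lvw] add [rbui,ziynw,vmzgh] -> 12 lines: nmqb sits rhgz nreim xfwf rbui ziynw vmzgh zpy jgiw kiae txhl
Hunk 2: at line 3 remove [nreim,xfwf] add [gaor,ktnd] -> 12 lines: nmqb sits rhgz gaor ktnd rbui ziynw vmzgh zpy jgiw kiae txhl
Hunk 3: at line 6 remove [vmzgh,zpy,jgiw] add [wbaph] -> 10 lines: nmqb sits rhgz gaor ktnd rbui ziynw wbaph kiae txhl
Hunk 4: at line 5 remove [ziynw,wbaph] add [mbcn,qdpc,oig] -> 11 lines: nmqb sits rhgz gaor ktnd rbui mbcn qdpc oig kiae txhl
Hunk 5: at line 2 remove [gaor] add [udp] -> 11 lines: nmqb sits rhgz udp ktnd rbui mbcn qdpc oig kiae txhl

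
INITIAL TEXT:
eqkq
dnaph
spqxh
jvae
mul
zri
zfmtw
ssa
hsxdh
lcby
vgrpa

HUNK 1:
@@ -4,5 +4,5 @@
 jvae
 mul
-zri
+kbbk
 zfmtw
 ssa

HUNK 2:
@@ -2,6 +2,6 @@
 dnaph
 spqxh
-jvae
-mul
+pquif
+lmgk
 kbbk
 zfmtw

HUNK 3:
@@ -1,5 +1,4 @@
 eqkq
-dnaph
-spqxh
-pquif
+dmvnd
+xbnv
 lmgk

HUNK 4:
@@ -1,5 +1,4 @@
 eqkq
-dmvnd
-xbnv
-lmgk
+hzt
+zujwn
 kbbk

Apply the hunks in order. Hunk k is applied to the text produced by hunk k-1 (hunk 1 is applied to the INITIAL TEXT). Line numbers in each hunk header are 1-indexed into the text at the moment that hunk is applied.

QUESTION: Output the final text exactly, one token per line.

Answer: eqkq
hzt
zujwn
kbbk
zfmtw
ssa
hsxdh
lcby
vgrpa

Derivation:
Hunk 1: at line 4 remove [zri] add [kbbk] -> 11 lines: eqkq dnaph spqxh jvae mul kbbk zfmtw ssa hsxdh lcby vgrpa
Hunk 2: at line 2 remove [jvae,mul] add [pquif,lmgk] -> 11 lines: eqkq dnaph spqxh pquif lmgk kbbk zfmtw ssa hsxdh lcby vgrpa
Hunk 3: at line 1 remove [dnaph,spqxh,pquif] add [dmvnd,xbnv] -> 10 lines: eqkq dmvnd xbnv lmgk kbbk zfmtw ssa hsxdh lcby vgrpa
Hunk 4: at line 1 remove [dmvnd,xbnv,lmgk] add [hzt,zujwn] -> 9 lines: eqkq hzt zujwn kbbk zfmtw ssa hsxdh lcby vgrpa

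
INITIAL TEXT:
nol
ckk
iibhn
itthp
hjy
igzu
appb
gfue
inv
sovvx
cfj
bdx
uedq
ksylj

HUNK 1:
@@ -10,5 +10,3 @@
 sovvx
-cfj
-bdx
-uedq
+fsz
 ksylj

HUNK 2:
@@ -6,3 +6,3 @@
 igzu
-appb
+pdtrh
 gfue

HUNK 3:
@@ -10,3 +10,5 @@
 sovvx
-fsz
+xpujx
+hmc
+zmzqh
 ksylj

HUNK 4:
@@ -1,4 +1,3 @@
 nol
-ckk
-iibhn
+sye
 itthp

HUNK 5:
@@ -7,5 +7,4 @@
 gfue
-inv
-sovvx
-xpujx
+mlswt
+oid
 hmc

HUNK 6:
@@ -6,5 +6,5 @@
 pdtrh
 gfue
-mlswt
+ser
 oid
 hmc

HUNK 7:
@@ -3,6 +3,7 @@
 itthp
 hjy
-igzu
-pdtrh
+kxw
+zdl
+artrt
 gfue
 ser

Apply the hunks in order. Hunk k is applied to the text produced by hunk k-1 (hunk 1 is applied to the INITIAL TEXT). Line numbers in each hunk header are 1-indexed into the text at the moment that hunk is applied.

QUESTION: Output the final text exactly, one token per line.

Answer: nol
sye
itthp
hjy
kxw
zdl
artrt
gfue
ser
oid
hmc
zmzqh
ksylj

Derivation:
Hunk 1: at line 10 remove [cfj,bdx,uedq] add [fsz] -> 12 lines: nol ckk iibhn itthp hjy igzu appb gfue inv sovvx fsz ksylj
Hunk 2: at line 6 remove [appb] add [pdtrh] -> 12 lines: nol ckk iibhn itthp hjy igzu pdtrh gfue inv sovvx fsz ksylj
Hunk 3: at line 10 remove [fsz] add [xpujx,hmc,zmzqh] -> 14 lines: nol ckk iibhn itthp hjy igzu pdtrh gfue inv sovvx xpujx hmc zmzqh ksylj
Hunk 4: at line 1 remove [ckk,iibhn] add [sye] -> 13 lines: nol sye itthp hjy igzu pdtrh gfue inv sovvx xpujx hmc zmzqh ksylj
Hunk 5: at line 7 remove [inv,sovvx,xpujx] add [mlswt,oid] -> 12 lines: nol sye itthp hjy igzu pdtrh gfue mlswt oid hmc zmzqh ksylj
Hunk 6: at line 6 remove [mlswt] add [ser] -> 12 lines: nol sye itthp hjy igzu pdtrh gfue ser oid hmc zmzqh ksylj
Hunk 7: at line 3 remove [igzu,pdtrh] add [kxw,zdl,artrt] -> 13 lines: nol sye itthp hjy kxw zdl artrt gfue ser oid hmc zmzqh ksylj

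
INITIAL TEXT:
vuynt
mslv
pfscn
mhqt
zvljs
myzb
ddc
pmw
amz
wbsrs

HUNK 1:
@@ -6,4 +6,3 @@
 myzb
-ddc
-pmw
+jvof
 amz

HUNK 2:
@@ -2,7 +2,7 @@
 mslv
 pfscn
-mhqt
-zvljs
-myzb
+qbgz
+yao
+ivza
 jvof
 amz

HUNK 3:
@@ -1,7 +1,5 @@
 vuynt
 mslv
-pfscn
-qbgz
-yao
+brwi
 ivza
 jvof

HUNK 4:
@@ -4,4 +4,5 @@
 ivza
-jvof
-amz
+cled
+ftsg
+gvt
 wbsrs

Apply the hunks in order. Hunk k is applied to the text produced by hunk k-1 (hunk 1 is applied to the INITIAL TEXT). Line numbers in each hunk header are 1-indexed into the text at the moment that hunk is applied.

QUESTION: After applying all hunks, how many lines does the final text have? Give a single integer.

Hunk 1: at line 6 remove [ddc,pmw] add [jvof] -> 9 lines: vuynt mslv pfscn mhqt zvljs myzb jvof amz wbsrs
Hunk 2: at line 2 remove [mhqt,zvljs,myzb] add [qbgz,yao,ivza] -> 9 lines: vuynt mslv pfscn qbgz yao ivza jvof amz wbsrs
Hunk 3: at line 1 remove [pfscn,qbgz,yao] add [brwi] -> 7 lines: vuynt mslv brwi ivza jvof amz wbsrs
Hunk 4: at line 4 remove [jvof,amz] add [cled,ftsg,gvt] -> 8 lines: vuynt mslv brwi ivza cled ftsg gvt wbsrs
Final line count: 8

Answer: 8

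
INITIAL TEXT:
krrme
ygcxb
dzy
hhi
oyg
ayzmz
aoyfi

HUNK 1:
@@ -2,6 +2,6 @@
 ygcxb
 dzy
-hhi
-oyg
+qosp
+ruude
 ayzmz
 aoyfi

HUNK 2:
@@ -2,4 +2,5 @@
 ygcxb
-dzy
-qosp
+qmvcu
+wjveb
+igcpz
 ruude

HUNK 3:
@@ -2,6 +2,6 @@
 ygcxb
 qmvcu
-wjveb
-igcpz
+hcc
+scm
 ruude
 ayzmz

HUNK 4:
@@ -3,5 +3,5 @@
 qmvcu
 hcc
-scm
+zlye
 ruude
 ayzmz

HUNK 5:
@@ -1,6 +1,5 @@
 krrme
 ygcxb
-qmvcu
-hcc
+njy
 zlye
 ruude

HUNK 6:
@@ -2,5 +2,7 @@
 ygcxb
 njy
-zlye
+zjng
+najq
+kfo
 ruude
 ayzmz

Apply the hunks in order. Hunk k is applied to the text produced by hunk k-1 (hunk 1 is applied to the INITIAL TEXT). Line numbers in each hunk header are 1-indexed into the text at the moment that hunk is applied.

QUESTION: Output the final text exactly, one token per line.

Answer: krrme
ygcxb
njy
zjng
najq
kfo
ruude
ayzmz
aoyfi

Derivation:
Hunk 1: at line 2 remove [hhi,oyg] add [qosp,ruude] -> 7 lines: krrme ygcxb dzy qosp ruude ayzmz aoyfi
Hunk 2: at line 2 remove [dzy,qosp] add [qmvcu,wjveb,igcpz] -> 8 lines: krrme ygcxb qmvcu wjveb igcpz ruude ayzmz aoyfi
Hunk 3: at line 2 remove [wjveb,igcpz] add [hcc,scm] -> 8 lines: krrme ygcxb qmvcu hcc scm ruude ayzmz aoyfi
Hunk 4: at line 3 remove [scm] add [zlye] -> 8 lines: krrme ygcxb qmvcu hcc zlye ruude ayzmz aoyfi
Hunk 5: at line 1 remove [qmvcu,hcc] add [njy] -> 7 lines: krrme ygcxb njy zlye ruude ayzmz aoyfi
Hunk 6: at line 2 remove [zlye] add [zjng,najq,kfo] -> 9 lines: krrme ygcxb njy zjng najq kfo ruude ayzmz aoyfi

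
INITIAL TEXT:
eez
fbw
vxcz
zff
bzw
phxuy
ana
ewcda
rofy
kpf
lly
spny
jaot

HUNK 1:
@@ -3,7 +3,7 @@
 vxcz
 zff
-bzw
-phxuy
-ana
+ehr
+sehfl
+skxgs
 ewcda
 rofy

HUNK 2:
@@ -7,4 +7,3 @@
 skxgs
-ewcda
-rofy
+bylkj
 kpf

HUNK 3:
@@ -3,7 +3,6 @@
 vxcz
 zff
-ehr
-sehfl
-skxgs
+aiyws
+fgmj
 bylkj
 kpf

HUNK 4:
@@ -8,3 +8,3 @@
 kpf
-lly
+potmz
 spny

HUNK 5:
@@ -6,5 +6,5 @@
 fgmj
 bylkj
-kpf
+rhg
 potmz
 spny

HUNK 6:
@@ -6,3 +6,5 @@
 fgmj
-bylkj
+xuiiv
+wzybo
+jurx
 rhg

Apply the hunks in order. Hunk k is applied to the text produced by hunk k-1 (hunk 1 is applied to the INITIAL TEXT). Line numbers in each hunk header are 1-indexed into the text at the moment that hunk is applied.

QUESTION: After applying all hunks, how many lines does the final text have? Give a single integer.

Hunk 1: at line 3 remove [bzw,phxuy,ana] add [ehr,sehfl,skxgs] -> 13 lines: eez fbw vxcz zff ehr sehfl skxgs ewcda rofy kpf lly spny jaot
Hunk 2: at line 7 remove [ewcda,rofy] add [bylkj] -> 12 lines: eez fbw vxcz zff ehr sehfl skxgs bylkj kpf lly spny jaot
Hunk 3: at line 3 remove [ehr,sehfl,skxgs] add [aiyws,fgmj] -> 11 lines: eez fbw vxcz zff aiyws fgmj bylkj kpf lly spny jaot
Hunk 4: at line 8 remove [lly] add [potmz] -> 11 lines: eez fbw vxcz zff aiyws fgmj bylkj kpf potmz spny jaot
Hunk 5: at line 6 remove [kpf] add [rhg] -> 11 lines: eez fbw vxcz zff aiyws fgmj bylkj rhg potmz spny jaot
Hunk 6: at line 6 remove [bylkj] add [xuiiv,wzybo,jurx] -> 13 lines: eez fbw vxcz zff aiyws fgmj xuiiv wzybo jurx rhg potmz spny jaot
Final line count: 13

Answer: 13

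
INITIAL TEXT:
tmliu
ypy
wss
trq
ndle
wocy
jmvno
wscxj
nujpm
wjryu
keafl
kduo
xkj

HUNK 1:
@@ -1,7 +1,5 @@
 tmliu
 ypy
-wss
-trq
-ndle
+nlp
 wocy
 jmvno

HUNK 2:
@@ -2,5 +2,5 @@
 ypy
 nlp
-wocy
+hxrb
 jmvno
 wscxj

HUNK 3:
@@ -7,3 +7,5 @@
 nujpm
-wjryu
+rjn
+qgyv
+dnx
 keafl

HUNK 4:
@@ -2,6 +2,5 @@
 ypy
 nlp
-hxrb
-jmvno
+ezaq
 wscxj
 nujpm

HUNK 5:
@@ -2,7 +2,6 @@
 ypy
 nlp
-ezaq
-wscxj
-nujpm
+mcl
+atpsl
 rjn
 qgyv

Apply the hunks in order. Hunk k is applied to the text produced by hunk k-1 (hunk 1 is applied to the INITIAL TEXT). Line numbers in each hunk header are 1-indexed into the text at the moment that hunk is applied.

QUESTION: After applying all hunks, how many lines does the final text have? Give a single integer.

Hunk 1: at line 1 remove [wss,trq,ndle] add [nlp] -> 11 lines: tmliu ypy nlp wocy jmvno wscxj nujpm wjryu keafl kduo xkj
Hunk 2: at line 2 remove [wocy] add [hxrb] -> 11 lines: tmliu ypy nlp hxrb jmvno wscxj nujpm wjryu keafl kduo xkj
Hunk 3: at line 7 remove [wjryu] add [rjn,qgyv,dnx] -> 13 lines: tmliu ypy nlp hxrb jmvno wscxj nujpm rjn qgyv dnx keafl kduo xkj
Hunk 4: at line 2 remove [hxrb,jmvno] add [ezaq] -> 12 lines: tmliu ypy nlp ezaq wscxj nujpm rjn qgyv dnx keafl kduo xkj
Hunk 5: at line 2 remove [ezaq,wscxj,nujpm] add [mcl,atpsl] -> 11 lines: tmliu ypy nlp mcl atpsl rjn qgyv dnx keafl kduo xkj
Final line count: 11

Answer: 11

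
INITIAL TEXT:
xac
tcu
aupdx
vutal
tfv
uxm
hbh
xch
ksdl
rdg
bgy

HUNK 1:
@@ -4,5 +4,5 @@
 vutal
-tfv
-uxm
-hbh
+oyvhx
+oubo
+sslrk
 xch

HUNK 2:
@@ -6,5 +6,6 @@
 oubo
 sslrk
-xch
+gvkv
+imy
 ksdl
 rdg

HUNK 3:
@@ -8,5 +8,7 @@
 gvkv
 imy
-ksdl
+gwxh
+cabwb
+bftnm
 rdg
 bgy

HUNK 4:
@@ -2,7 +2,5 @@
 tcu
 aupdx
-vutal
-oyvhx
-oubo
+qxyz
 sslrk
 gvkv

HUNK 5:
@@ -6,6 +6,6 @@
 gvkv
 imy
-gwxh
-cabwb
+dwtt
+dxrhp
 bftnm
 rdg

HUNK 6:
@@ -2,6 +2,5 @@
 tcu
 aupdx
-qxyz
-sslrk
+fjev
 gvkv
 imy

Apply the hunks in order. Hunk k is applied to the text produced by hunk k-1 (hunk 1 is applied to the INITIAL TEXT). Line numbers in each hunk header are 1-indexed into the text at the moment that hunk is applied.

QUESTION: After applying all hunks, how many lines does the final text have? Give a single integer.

Hunk 1: at line 4 remove [tfv,uxm,hbh] add [oyvhx,oubo,sslrk] -> 11 lines: xac tcu aupdx vutal oyvhx oubo sslrk xch ksdl rdg bgy
Hunk 2: at line 6 remove [xch] add [gvkv,imy] -> 12 lines: xac tcu aupdx vutal oyvhx oubo sslrk gvkv imy ksdl rdg bgy
Hunk 3: at line 8 remove [ksdl] add [gwxh,cabwb,bftnm] -> 14 lines: xac tcu aupdx vutal oyvhx oubo sslrk gvkv imy gwxh cabwb bftnm rdg bgy
Hunk 4: at line 2 remove [vutal,oyvhx,oubo] add [qxyz] -> 12 lines: xac tcu aupdx qxyz sslrk gvkv imy gwxh cabwb bftnm rdg bgy
Hunk 5: at line 6 remove [gwxh,cabwb] add [dwtt,dxrhp] -> 12 lines: xac tcu aupdx qxyz sslrk gvkv imy dwtt dxrhp bftnm rdg bgy
Hunk 6: at line 2 remove [qxyz,sslrk] add [fjev] -> 11 lines: xac tcu aupdx fjev gvkv imy dwtt dxrhp bftnm rdg bgy
Final line count: 11

Answer: 11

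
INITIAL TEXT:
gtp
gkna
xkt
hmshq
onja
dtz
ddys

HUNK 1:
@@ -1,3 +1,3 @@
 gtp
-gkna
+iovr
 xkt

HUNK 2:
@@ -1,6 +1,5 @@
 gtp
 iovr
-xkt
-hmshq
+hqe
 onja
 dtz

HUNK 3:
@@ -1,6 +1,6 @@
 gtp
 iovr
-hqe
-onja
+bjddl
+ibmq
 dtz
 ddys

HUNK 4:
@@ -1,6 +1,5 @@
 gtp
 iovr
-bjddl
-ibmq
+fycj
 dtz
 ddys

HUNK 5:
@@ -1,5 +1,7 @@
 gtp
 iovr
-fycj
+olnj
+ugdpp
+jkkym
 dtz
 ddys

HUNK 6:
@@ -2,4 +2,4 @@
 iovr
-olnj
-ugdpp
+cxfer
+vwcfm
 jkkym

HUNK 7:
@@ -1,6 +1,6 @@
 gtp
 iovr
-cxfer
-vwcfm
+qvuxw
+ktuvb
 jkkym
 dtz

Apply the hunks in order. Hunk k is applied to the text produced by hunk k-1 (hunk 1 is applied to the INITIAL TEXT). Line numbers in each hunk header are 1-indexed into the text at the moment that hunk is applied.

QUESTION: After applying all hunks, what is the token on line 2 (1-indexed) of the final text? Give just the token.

Answer: iovr

Derivation:
Hunk 1: at line 1 remove [gkna] add [iovr] -> 7 lines: gtp iovr xkt hmshq onja dtz ddys
Hunk 2: at line 1 remove [xkt,hmshq] add [hqe] -> 6 lines: gtp iovr hqe onja dtz ddys
Hunk 3: at line 1 remove [hqe,onja] add [bjddl,ibmq] -> 6 lines: gtp iovr bjddl ibmq dtz ddys
Hunk 4: at line 1 remove [bjddl,ibmq] add [fycj] -> 5 lines: gtp iovr fycj dtz ddys
Hunk 5: at line 1 remove [fycj] add [olnj,ugdpp,jkkym] -> 7 lines: gtp iovr olnj ugdpp jkkym dtz ddys
Hunk 6: at line 2 remove [olnj,ugdpp] add [cxfer,vwcfm] -> 7 lines: gtp iovr cxfer vwcfm jkkym dtz ddys
Hunk 7: at line 1 remove [cxfer,vwcfm] add [qvuxw,ktuvb] -> 7 lines: gtp iovr qvuxw ktuvb jkkym dtz ddys
Final line 2: iovr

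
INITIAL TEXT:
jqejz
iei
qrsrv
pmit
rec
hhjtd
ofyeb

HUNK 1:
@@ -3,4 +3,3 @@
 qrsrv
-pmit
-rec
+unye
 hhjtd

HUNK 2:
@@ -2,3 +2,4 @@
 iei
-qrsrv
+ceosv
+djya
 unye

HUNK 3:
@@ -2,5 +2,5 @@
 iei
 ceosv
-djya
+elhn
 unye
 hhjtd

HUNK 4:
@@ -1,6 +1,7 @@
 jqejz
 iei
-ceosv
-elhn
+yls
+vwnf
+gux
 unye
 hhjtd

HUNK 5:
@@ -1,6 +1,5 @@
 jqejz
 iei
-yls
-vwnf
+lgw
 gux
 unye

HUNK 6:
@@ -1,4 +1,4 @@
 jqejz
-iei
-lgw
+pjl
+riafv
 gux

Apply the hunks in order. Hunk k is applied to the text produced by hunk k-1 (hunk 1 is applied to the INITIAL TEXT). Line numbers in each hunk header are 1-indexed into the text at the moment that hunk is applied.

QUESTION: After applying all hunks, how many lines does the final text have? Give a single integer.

Hunk 1: at line 3 remove [pmit,rec] add [unye] -> 6 lines: jqejz iei qrsrv unye hhjtd ofyeb
Hunk 2: at line 2 remove [qrsrv] add [ceosv,djya] -> 7 lines: jqejz iei ceosv djya unye hhjtd ofyeb
Hunk 3: at line 2 remove [djya] add [elhn] -> 7 lines: jqejz iei ceosv elhn unye hhjtd ofyeb
Hunk 4: at line 1 remove [ceosv,elhn] add [yls,vwnf,gux] -> 8 lines: jqejz iei yls vwnf gux unye hhjtd ofyeb
Hunk 5: at line 1 remove [yls,vwnf] add [lgw] -> 7 lines: jqejz iei lgw gux unye hhjtd ofyeb
Hunk 6: at line 1 remove [iei,lgw] add [pjl,riafv] -> 7 lines: jqejz pjl riafv gux unye hhjtd ofyeb
Final line count: 7

Answer: 7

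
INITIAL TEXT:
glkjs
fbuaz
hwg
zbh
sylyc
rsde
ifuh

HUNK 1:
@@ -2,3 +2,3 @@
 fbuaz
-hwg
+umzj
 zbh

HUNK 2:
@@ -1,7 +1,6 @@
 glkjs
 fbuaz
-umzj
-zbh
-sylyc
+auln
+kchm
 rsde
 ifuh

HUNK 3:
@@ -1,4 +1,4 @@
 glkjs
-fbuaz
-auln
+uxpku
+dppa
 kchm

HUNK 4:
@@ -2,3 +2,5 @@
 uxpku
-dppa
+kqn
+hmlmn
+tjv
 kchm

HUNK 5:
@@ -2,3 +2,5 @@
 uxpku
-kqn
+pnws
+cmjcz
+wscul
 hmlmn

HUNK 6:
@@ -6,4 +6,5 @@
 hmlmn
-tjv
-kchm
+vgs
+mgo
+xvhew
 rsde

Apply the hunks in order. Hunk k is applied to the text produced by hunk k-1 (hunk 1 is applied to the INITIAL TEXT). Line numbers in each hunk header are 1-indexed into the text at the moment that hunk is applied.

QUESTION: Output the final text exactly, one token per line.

Answer: glkjs
uxpku
pnws
cmjcz
wscul
hmlmn
vgs
mgo
xvhew
rsde
ifuh

Derivation:
Hunk 1: at line 2 remove [hwg] add [umzj] -> 7 lines: glkjs fbuaz umzj zbh sylyc rsde ifuh
Hunk 2: at line 1 remove [umzj,zbh,sylyc] add [auln,kchm] -> 6 lines: glkjs fbuaz auln kchm rsde ifuh
Hunk 3: at line 1 remove [fbuaz,auln] add [uxpku,dppa] -> 6 lines: glkjs uxpku dppa kchm rsde ifuh
Hunk 4: at line 2 remove [dppa] add [kqn,hmlmn,tjv] -> 8 lines: glkjs uxpku kqn hmlmn tjv kchm rsde ifuh
Hunk 5: at line 2 remove [kqn] add [pnws,cmjcz,wscul] -> 10 lines: glkjs uxpku pnws cmjcz wscul hmlmn tjv kchm rsde ifuh
Hunk 6: at line 6 remove [tjv,kchm] add [vgs,mgo,xvhew] -> 11 lines: glkjs uxpku pnws cmjcz wscul hmlmn vgs mgo xvhew rsde ifuh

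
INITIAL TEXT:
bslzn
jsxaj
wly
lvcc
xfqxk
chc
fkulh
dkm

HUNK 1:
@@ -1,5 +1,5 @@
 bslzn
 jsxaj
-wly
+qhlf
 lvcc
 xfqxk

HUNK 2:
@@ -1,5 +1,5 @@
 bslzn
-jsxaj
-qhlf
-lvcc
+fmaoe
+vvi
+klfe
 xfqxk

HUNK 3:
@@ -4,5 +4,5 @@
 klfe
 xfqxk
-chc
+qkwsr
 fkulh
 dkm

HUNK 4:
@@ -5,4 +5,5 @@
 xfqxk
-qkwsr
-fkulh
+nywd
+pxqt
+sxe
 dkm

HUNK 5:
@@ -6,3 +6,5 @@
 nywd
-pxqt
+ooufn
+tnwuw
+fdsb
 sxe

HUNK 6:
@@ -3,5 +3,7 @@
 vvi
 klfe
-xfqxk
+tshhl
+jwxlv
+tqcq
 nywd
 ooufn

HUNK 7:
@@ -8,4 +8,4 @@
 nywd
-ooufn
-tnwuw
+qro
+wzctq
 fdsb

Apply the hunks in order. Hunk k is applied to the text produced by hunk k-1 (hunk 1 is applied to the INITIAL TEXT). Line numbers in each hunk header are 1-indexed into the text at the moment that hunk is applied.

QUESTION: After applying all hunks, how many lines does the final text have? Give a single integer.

Hunk 1: at line 1 remove [wly] add [qhlf] -> 8 lines: bslzn jsxaj qhlf lvcc xfqxk chc fkulh dkm
Hunk 2: at line 1 remove [jsxaj,qhlf,lvcc] add [fmaoe,vvi,klfe] -> 8 lines: bslzn fmaoe vvi klfe xfqxk chc fkulh dkm
Hunk 3: at line 4 remove [chc] add [qkwsr] -> 8 lines: bslzn fmaoe vvi klfe xfqxk qkwsr fkulh dkm
Hunk 4: at line 5 remove [qkwsr,fkulh] add [nywd,pxqt,sxe] -> 9 lines: bslzn fmaoe vvi klfe xfqxk nywd pxqt sxe dkm
Hunk 5: at line 6 remove [pxqt] add [ooufn,tnwuw,fdsb] -> 11 lines: bslzn fmaoe vvi klfe xfqxk nywd ooufn tnwuw fdsb sxe dkm
Hunk 6: at line 3 remove [xfqxk] add [tshhl,jwxlv,tqcq] -> 13 lines: bslzn fmaoe vvi klfe tshhl jwxlv tqcq nywd ooufn tnwuw fdsb sxe dkm
Hunk 7: at line 8 remove [ooufn,tnwuw] add [qro,wzctq] -> 13 lines: bslzn fmaoe vvi klfe tshhl jwxlv tqcq nywd qro wzctq fdsb sxe dkm
Final line count: 13

Answer: 13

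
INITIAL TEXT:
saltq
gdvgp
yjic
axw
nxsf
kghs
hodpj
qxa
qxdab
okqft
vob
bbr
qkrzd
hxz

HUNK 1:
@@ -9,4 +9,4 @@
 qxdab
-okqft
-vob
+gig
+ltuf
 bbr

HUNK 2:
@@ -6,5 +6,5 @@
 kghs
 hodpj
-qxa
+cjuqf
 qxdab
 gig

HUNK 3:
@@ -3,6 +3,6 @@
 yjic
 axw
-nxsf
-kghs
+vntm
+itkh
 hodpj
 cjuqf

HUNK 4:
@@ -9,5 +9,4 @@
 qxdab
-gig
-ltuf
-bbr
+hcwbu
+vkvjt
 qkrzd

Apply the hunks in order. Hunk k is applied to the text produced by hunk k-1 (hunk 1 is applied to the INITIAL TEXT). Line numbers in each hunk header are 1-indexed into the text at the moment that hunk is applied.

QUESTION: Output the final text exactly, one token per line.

Answer: saltq
gdvgp
yjic
axw
vntm
itkh
hodpj
cjuqf
qxdab
hcwbu
vkvjt
qkrzd
hxz

Derivation:
Hunk 1: at line 9 remove [okqft,vob] add [gig,ltuf] -> 14 lines: saltq gdvgp yjic axw nxsf kghs hodpj qxa qxdab gig ltuf bbr qkrzd hxz
Hunk 2: at line 6 remove [qxa] add [cjuqf] -> 14 lines: saltq gdvgp yjic axw nxsf kghs hodpj cjuqf qxdab gig ltuf bbr qkrzd hxz
Hunk 3: at line 3 remove [nxsf,kghs] add [vntm,itkh] -> 14 lines: saltq gdvgp yjic axw vntm itkh hodpj cjuqf qxdab gig ltuf bbr qkrzd hxz
Hunk 4: at line 9 remove [gig,ltuf,bbr] add [hcwbu,vkvjt] -> 13 lines: saltq gdvgp yjic axw vntm itkh hodpj cjuqf qxdab hcwbu vkvjt qkrzd hxz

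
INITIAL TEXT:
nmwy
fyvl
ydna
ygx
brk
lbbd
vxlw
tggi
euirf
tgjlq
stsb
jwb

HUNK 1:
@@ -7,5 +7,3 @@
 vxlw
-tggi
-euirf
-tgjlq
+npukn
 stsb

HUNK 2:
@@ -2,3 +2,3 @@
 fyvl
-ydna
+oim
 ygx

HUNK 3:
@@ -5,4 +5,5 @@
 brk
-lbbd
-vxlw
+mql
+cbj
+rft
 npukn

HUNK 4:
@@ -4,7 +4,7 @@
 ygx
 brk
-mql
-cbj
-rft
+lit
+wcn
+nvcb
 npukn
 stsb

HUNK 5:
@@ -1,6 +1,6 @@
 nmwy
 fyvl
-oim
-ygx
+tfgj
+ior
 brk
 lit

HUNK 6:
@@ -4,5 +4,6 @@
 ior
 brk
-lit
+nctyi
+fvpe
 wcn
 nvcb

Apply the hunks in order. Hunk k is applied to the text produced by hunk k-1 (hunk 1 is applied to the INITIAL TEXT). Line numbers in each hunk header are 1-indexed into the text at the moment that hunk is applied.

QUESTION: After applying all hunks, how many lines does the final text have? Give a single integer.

Answer: 12

Derivation:
Hunk 1: at line 7 remove [tggi,euirf,tgjlq] add [npukn] -> 10 lines: nmwy fyvl ydna ygx brk lbbd vxlw npukn stsb jwb
Hunk 2: at line 2 remove [ydna] add [oim] -> 10 lines: nmwy fyvl oim ygx brk lbbd vxlw npukn stsb jwb
Hunk 3: at line 5 remove [lbbd,vxlw] add [mql,cbj,rft] -> 11 lines: nmwy fyvl oim ygx brk mql cbj rft npukn stsb jwb
Hunk 4: at line 4 remove [mql,cbj,rft] add [lit,wcn,nvcb] -> 11 lines: nmwy fyvl oim ygx brk lit wcn nvcb npukn stsb jwb
Hunk 5: at line 1 remove [oim,ygx] add [tfgj,ior] -> 11 lines: nmwy fyvl tfgj ior brk lit wcn nvcb npukn stsb jwb
Hunk 6: at line 4 remove [lit] add [nctyi,fvpe] -> 12 lines: nmwy fyvl tfgj ior brk nctyi fvpe wcn nvcb npukn stsb jwb
Final line count: 12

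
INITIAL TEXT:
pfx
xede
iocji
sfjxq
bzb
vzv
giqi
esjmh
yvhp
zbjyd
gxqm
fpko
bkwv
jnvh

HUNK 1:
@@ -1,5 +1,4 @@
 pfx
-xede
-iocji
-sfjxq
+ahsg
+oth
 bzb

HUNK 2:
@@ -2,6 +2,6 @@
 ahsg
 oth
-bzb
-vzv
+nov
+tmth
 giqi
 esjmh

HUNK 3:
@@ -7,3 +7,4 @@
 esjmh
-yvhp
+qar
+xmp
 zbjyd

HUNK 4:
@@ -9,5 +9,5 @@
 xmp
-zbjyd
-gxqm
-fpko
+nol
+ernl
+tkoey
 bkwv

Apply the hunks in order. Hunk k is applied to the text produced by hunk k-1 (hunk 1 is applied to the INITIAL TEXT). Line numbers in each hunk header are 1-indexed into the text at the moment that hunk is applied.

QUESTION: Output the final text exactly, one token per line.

Answer: pfx
ahsg
oth
nov
tmth
giqi
esjmh
qar
xmp
nol
ernl
tkoey
bkwv
jnvh

Derivation:
Hunk 1: at line 1 remove [xede,iocji,sfjxq] add [ahsg,oth] -> 13 lines: pfx ahsg oth bzb vzv giqi esjmh yvhp zbjyd gxqm fpko bkwv jnvh
Hunk 2: at line 2 remove [bzb,vzv] add [nov,tmth] -> 13 lines: pfx ahsg oth nov tmth giqi esjmh yvhp zbjyd gxqm fpko bkwv jnvh
Hunk 3: at line 7 remove [yvhp] add [qar,xmp] -> 14 lines: pfx ahsg oth nov tmth giqi esjmh qar xmp zbjyd gxqm fpko bkwv jnvh
Hunk 4: at line 9 remove [zbjyd,gxqm,fpko] add [nol,ernl,tkoey] -> 14 lines: pfx ahsg oth nov tmth giqi esjmh qar xmp nol ernl tkoey bkwv jnvh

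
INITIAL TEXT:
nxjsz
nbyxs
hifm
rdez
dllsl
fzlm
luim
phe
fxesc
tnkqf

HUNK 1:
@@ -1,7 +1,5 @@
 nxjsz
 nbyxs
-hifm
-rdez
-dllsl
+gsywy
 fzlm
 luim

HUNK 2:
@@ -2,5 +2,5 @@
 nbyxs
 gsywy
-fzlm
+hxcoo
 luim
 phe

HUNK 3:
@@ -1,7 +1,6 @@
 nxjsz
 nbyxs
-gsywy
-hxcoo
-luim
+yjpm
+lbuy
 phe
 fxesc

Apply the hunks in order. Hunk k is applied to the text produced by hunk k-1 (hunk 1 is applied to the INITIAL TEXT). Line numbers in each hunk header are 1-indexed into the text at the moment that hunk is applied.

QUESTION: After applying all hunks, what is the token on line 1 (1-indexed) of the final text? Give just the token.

Hunk 1: at line 1 remove [hifm,rdez,dllsl] add [gsywy] -> 8 lines: nxjsz nbyxs gsywy fzlm luim phe fxesc tnkqf
Hunk 2: at line 2 remove [fzlm] add [hxcoo] -> 8 lines: nxjsz nbyxs gsywy hxcoo luim phe fxesc tnkqf
Hunk 3: at line 1 remove [gsywy,hxcoo,luim] add [yjpm,lbuy] -> 7 lines: nxjsz nbyxs yjpm lbuy phe fxesc tnkqf
Final line 1: nxjsz

Answer: nxjsz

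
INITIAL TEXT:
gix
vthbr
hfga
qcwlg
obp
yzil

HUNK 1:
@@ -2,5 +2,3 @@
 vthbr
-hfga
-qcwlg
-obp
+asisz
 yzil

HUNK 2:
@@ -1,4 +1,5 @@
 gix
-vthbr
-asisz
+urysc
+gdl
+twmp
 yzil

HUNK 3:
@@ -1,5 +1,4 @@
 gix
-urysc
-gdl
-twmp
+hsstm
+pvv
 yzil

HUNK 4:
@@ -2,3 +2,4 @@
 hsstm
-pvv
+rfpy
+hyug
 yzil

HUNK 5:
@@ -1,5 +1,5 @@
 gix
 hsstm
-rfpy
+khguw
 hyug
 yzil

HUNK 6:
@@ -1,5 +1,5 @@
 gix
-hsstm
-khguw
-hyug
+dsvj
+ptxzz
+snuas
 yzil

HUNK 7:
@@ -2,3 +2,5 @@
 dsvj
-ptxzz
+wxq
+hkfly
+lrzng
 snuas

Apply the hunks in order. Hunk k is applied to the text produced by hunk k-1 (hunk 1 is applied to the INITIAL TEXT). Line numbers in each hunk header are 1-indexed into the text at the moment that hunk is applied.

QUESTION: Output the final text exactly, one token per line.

Answer: gix
dsvj
wxq
hkfly
lrzng
snuas
yzil

Derivation:
Hunk 1: at line 2 remove [hfga,qcwlg,obp] add [asisz] -> 4 lines: gix vthbr asisz yzil
Hunk 2: at line 1 remove [vthbr,asisz] add [urysc,gdl,twmp] -> 5 lines: gix urysc gdl twmp yzil
Hunk 3: at line 1 remove [urysc,gdl,twmp] add [hsstm,pvv] -> 4 lines: gix hsstm pvv yzil
Hunk 4: at line 2 remove [pvv] add [rfpy,hyug] -> 5 lines: gix hsstm rfpy hyug yzil
Hunk 5: at line 1 remove [rfpy] add [khguw] -> 5 lines: gix hsstm khguw hyug yzil
Hunk 6: at line 1 remove [hsstm,khguw,hyug] add [dsvj,ptxzz,snuas] -> 5 lines: gix dsvj ptxzz snuas yzil
Hunk 7: at line 2 remove [ptxzz] add [wxq,hkfly,lrzng] -> 7 lines: gix dsvj wxq hkfly lrzng snuas yzil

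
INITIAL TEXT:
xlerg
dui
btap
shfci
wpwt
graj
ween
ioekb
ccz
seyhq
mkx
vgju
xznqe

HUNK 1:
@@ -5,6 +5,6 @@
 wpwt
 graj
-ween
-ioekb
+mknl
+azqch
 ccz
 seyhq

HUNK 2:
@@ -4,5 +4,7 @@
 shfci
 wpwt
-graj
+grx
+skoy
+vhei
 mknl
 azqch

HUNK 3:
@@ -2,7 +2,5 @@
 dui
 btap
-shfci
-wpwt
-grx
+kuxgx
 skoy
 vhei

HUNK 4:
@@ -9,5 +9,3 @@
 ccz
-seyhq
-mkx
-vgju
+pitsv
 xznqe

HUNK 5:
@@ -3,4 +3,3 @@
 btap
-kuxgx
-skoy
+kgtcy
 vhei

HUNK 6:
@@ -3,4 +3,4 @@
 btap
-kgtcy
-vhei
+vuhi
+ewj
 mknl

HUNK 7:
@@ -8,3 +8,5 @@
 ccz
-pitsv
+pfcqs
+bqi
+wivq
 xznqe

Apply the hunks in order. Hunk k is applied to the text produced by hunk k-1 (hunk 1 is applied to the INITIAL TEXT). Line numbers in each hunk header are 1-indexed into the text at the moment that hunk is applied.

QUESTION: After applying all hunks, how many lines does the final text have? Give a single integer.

Answer: 12

Derivation:
Hunk 1: at line 5 remove [ween,ioekb] add [mknl,azqch] -> 13 lines: xlerg dui btap shfci wpwt graj mknl azqch ccz seyhq mkx vgju xznqe
Hunk 2: at line 4 remove [graj] add [grx,skoy,vhei] -> 15 lines: xlerg dui btap shfci wpwt grx skoy vhei mknl azqch ccz seyhq mkx vgju xznqe
Hunk 3: at line 2 remove [shfci,wpwt,grx] add [kuxgx] -> 13 lines: xlerg dui btap kuxgx skoy vhei mknl azqch ccz seyhq mkx vgju xznqe
Hunk 4: at line 9 remove [seyhq,mkx,vgju] add [pitsv] -> 11 lines: xlerg dui btap kuxgx skoy vhei mknl azqch ccz pitsv xznqe
Hunk 5: at line 3 remove [kuxgx,skoy] add [kgtcy] -> 10 lines: xlerg dui btap kgtcy vhei mknl azqch ccz pitsv xznqe
Hunk 6: at line 3 remove [kgtcy,vhei] add [vuhi,ewj] -> 10 lines: xlerg dui btap vuhi ewj mknl azqch ccz pitsv xznqe
Hunk 7: at line 8 remove [pitsv] add [pfcqs,bqi,wivq] -> 12 lines: xlerg dui btap vuhi ewj mknl azqch ccz pfcqs bqi wivq xznqe
Final line count: 12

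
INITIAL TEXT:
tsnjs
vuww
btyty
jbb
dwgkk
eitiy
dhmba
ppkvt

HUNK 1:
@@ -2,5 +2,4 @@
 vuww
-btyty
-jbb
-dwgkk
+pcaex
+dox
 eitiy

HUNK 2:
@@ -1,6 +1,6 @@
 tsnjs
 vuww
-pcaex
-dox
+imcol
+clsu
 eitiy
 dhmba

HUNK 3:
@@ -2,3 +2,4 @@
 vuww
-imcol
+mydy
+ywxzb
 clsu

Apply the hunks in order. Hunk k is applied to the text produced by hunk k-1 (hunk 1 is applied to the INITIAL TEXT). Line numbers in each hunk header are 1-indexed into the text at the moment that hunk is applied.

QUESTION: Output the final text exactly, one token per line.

Hunk 1: at line 2 remove [btyty,jbb,dwgkk] add [pcaex,dox] -> 7 lines: tsnjs vuww pcaex dox eitiy dhmba ppkvt
Hunk 2: at line 1 remove [pcaex,dox] add [imcol,clsu] -> 7 lines: tsnjs vuww imcol clsu eitiy dhmba ppkvt
Hunk 3: at line 2 remove [imcol] add [mydy,ywxzb] -> 8 lines: tsnjs vuww mydy ywxzb clsu eitiy dhmba ppkvt

Answer: tsnjs
vuww
mydy
ywxzb
clsu
eitiy
dhmba
ppkvt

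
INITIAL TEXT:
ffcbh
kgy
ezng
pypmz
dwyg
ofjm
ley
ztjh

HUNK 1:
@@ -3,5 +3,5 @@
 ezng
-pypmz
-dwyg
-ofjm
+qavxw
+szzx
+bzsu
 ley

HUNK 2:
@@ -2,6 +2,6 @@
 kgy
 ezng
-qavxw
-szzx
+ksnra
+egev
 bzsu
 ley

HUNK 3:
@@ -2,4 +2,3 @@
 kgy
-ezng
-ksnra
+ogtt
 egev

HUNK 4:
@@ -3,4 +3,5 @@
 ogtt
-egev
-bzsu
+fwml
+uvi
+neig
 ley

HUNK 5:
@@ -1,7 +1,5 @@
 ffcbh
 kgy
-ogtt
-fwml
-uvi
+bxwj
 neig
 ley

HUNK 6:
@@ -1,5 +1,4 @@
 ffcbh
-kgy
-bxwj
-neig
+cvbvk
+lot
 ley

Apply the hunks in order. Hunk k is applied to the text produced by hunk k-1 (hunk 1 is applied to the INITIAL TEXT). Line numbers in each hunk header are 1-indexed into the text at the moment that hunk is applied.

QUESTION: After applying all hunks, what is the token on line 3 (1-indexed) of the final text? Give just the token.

Hunk 1: at line 3 remove [pypmz,dwyg,ofjm] add [qavxw,szzx,bzsu] -> 8 lines: ffcbh kgy ezng qavxw szzx bzsu ley ztjh
Hunk 2: at line 2 remove [qavxw,szzx] add [ksnra,egev] -> 8 lines: ffcbh kgy ezng ksnra egev bzsu ley ztjh
Hunk 3: at line 2 remove [ezng,ksnra] add [ogtt] -> 7 lines: ffcbh kgy ogtt egev bzsu ley ztjh
Hunk 4: at line 3 remove [egev,bzsu] add [fwml,uvi,neig] -> 8 lines: ffcbh kgy ogtt fwml uvi neig ley ztjh
Hunk 5: at line 1 remove [ogtt,fwml,uvi] add [bxwj] -> 6 lines: ffcbh kgy bxwj neig ley ztjh
Hunk 6: at line 1 remove [kgy,bxwj,neig] add [cvbvk,lot] -> 5 lines: ffcbh cvbvk lot ley ztjh
Final line 3: lot

Answer: lot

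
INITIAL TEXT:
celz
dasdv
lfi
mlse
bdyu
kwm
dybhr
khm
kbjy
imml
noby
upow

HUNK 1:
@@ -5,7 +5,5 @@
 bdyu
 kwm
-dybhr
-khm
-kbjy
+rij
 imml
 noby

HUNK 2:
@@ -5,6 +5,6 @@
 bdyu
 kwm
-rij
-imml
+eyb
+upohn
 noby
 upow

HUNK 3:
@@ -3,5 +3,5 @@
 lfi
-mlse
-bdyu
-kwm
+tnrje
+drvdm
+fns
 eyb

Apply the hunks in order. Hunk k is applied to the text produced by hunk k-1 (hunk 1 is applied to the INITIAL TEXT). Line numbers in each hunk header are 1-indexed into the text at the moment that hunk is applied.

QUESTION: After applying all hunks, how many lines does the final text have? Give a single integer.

Hunk 1: at line 5 remove [dybhr,khm,kbjy] add [rij] -> 10 lines: celz dasdv lfi mlse bdyu kwm rij imml noby upow
Hunk 2: at line 5 remove [rij,imml] add [eyb,upohn] -> 10 lines: celz dasdv lfi mlse bdyu kwm eyb upohn noby upow
Hunk 3: at line 3 remove [mlse,bdyu,kwm] add [tnrje,drvdm,fns] -> 10 lines: celz dasdv lfi tnrje drvdm fns eyb upohn noby upow
Final line count: 10

Answer: 10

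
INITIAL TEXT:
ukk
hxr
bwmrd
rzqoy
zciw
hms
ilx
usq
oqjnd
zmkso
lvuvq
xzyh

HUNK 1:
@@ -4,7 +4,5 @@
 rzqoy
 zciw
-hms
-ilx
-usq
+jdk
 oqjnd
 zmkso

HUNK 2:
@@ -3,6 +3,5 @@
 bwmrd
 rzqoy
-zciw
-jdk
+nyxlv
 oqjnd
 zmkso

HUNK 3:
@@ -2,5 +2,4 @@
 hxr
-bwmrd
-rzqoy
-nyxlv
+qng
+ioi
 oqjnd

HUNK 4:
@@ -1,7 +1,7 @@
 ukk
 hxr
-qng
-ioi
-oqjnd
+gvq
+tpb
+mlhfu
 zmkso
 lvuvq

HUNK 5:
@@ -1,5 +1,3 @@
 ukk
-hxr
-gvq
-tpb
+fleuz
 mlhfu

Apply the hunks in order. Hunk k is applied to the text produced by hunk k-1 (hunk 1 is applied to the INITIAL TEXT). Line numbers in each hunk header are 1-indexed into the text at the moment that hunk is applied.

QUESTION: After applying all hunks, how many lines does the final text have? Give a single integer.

Hunk 1: at line 4 remove [hms,ilx,usq] add [jdk] -> 10 lines: ukk hxr bwmrd rzqoy zciw jdk oqjnd zmkso lvuvq xzyh
Hunk 2: at line 3 remove [zciw,jdk] add [nyxlv] -> 9 lines: ukk hxr bwmrd rzqoy nyxlv oqjnd zmkso lvuvq xzyh
Hunk 3: at line 2 remove [bwmrd,rzqoy,nyxlv] add [qng,ioi] -> 8 lines: ukk hxr qng ioi oqjnd zmkso lvuvq xzyh
Hunk 4: at line 1 remove [qng,ioi,oqjnd] add [gvq,tpb,mlhfu] -> 8 lines: ukk hxr gvq tpb mlhfu zmkso lvuvq xzyh
Hunk 5: at line 1 remove [hxr,gvq,tpb] add [fleuz] -> 6 lines: ukk fleuz mlhfu zmkso lvuvq xzyh
Final line count: 6

Answer: 6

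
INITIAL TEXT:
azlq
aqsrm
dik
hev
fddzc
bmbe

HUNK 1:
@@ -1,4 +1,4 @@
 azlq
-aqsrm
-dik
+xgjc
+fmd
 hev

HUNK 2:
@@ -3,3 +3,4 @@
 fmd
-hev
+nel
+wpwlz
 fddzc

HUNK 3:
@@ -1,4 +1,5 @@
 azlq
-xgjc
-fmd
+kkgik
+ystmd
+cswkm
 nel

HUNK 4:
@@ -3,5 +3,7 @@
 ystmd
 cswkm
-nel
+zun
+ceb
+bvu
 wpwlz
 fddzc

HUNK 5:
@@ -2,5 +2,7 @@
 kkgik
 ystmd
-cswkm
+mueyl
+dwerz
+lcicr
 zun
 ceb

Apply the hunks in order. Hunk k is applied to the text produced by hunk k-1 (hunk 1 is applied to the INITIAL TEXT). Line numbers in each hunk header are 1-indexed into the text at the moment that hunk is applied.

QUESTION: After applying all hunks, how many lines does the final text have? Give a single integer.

Hunk 1: at line 1 remove [aqsrm,dik] add [xgjc,fmd] -> 6 lines: azlq xgjc fmd hev fddzc bmbe
Hunk 2: at line 3 remove [hev] add [nel,wpwlz] -> 7 lines: azlq xgjc fmd nel wpwlz fddzc bmbe
Hunk 3: at line 1 remove [xgjc,fmd] add [kkgik,ystmd,cswkm] -> 8 lines: azlq kkgik ystmd cswkm nel wpwlz fddzc bmbe
Hunk 4: at line 3 remove [nel] add [zun,ceb,bvu] -> 10 lines: azlq kkgik ystmd cswkm zun ceb bvu wpwlz fddzc bmbe
Hunk 5: at line 2 remove [cswkm] add [mueyl,dwerz,lcicr] -> 12 lines: azlq kkgik ystmd mueyl dwerz lcicr zun ceb bvu wpwlz fddzc bmbe
Final line count: 12

Answer: 12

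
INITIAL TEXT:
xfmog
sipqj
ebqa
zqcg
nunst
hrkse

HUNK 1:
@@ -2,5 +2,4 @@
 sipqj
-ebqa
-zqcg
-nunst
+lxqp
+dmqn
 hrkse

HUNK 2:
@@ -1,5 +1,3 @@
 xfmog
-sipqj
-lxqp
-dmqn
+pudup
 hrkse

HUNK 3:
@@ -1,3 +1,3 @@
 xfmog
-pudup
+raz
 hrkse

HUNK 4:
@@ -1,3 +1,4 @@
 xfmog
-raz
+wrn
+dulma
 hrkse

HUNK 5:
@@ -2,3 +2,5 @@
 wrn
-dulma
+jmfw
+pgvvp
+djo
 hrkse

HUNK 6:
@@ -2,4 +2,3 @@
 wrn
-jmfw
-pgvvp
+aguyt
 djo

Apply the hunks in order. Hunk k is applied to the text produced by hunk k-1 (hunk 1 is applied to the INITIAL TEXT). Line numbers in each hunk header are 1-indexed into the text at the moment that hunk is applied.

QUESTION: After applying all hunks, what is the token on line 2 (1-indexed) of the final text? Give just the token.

Hunk 1: at line 2 remove [ebqa,zqcg,nunst] add [lxqp,dmqn] -> 5 lines: xfmog sipqj lxqp dmqn hrkse
Hunk 2: at line 1 remove [sipqj,lxqp,dmqn] add [pudup] -> 3 lines: xfmog pudup hrkse
Hunk 3: at line 1 remove [pudup] add [raz] -> 3 lines: xfmog raz hrkse
Hunk 4: at line 1 remove [raz] add [wrn,dulma] -> 4 lines: xfmog wrn dulma hrkse
Hunk 5: at line 2 remove [dulma] add [jmfw,pgvvp,djo] -> 6 lines: xfmog wrn jmfw pgvvp djo hrkse
Hunk 6: at line 2 remove [jmfw,pgvvp] add [aguyt] -> 5 lines: xfmog wrn aguyt djo hrkse
Final line 2: wrn

Answer: wrn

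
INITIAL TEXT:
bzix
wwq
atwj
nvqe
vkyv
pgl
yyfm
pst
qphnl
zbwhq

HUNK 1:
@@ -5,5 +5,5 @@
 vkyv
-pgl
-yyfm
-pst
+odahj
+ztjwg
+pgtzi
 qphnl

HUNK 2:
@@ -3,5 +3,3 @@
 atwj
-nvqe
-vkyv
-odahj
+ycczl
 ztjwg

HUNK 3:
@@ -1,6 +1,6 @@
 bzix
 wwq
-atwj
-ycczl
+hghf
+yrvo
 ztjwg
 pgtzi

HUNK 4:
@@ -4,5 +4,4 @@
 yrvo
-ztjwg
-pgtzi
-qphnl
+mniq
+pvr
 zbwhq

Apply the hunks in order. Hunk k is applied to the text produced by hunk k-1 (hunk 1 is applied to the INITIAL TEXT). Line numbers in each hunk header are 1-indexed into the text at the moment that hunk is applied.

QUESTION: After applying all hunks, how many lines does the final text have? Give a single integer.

Answer: 7

Derivation:
Hunk 1: at line 5 remove [pgl,yyfm,pst] add [odahj,ztjwg,pgtzi] -> 10 lines: bzix wwq atwj nvqe vkyv odahj ztjwg pgtzi qphnl zbwhq
Hunk 2: at line 3 remove [nvqe,vkyv,odahj] add [ycczl] -> 8 lines: bzix wwq atwj ycczl ztjwg pgtzi qphnl zbwhq
Hunk 3: at line 1 remove [atwj,ycczl] add [hghf,yrvo] -> 8 lines: bzix wwq hghf yrvo ztjwg pgtzi qphnl zbwhq
Hunk 4: at line 4 remove [ztjwg,pgtzi,qphnl] add [mniq,pvr] -> 7 lines: bzix wwq hghf yrvo mniq pvr zbwhq
Final line count: 7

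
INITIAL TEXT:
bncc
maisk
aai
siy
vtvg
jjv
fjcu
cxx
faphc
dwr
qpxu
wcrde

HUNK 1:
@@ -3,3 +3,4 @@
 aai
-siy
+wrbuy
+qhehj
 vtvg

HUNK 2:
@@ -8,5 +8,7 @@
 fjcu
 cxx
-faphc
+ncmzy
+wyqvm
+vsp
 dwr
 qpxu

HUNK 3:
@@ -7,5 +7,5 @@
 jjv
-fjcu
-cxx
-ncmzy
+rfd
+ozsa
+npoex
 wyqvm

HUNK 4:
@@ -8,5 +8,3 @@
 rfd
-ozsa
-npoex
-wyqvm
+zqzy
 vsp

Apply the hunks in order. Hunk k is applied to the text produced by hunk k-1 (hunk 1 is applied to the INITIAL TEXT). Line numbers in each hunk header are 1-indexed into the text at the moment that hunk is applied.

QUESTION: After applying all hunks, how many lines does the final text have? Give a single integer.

Answer: 13

Derivation:
Hunk 1: at line 3 remove [siy] add [wrbuy,qhehj] -> 13 lines: bncc maisk aai wrbuy qhehj vtvg jjv fjcu cxx faphc dwr qpxu wcrde
Hunk 2: at line 8 remove [faphc] add [ncmzy,wyqvm,vsp] -> 15 lines: bncc maisk aai wrbuy qhehj vtvg jjv fjcu cxx ncmzy wyqvm vsp dwr qpxu wcrde
Hunk 3: at line 7 remove [fjcu,cxx,ncmzy] add [rfd,ozsa,npoex] -> 15 lines: bncc maisk aai wrbuy qhehj vtvg jjv rfd ozsa npoex wyqvm vsp dwr qpxu wcrde
Hunk 4: at line 8 remove [ozsa,npoex,wyqvm] add [zqzy] -> 13 lines: bncc maisk aai wrbuy qhehj vtvg jjv rfd zqzy vsp dwr qpxu wcrde
Final line count: 13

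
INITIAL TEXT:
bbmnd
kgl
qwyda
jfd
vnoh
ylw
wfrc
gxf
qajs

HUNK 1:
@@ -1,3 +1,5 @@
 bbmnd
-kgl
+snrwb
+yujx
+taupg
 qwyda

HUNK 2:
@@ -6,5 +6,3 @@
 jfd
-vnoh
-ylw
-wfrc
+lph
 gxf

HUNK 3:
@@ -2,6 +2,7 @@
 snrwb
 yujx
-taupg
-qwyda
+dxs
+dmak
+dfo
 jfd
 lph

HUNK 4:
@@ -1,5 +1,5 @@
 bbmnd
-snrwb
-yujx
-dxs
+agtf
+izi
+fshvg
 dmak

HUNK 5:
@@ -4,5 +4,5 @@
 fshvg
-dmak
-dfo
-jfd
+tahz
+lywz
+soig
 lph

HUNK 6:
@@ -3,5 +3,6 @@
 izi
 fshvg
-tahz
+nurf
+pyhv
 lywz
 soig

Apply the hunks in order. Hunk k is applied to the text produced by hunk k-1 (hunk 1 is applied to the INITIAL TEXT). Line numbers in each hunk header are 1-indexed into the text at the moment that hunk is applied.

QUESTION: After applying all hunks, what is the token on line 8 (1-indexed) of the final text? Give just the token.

Hunk 1: at line 1 remove [kgl] add [snrwb,yujx,taupg] -> 11 lines: bbmnd snrwb yujx taupg qwyda jfd vnoh ylw wfrc gxf qajs
Hunk 2: at line 6 remove [vnoh,ylw,wfrc] add [lph] -> 9 lines: bbmnd snrwb yujx taupg qwyda jfd lph gxf qajs
Hunk 3: at line 2 remove [taupg,qwyda] add [dxs,dmak,dfo] -> 10 lines: bbmnd snrwb yujx dxs dmak dfo jfd lph gxf qajs
Hunk 4: at line 1 remove [snrwb,yujx,dxs] add [agtf,izi,fshvg] -> 10 lines: bbmnd agtf izi fshvg dmak dfo jfd lph gxf qajs
Hunk 5: at line 4 remove [dmak,dfo,jfd] add [tahz,lywz,soig] -> 10 lines: bbmnd agtf izi fshvg tahz lywz soig lph gxf qajs
Hunk 6: at line 3 remove [tahz] add [nurf,pyhv] -> 11 lines: bbmnd agtf izi fshvg nurf pyhv lywz soig lph gxf qajs
Final line 8: soig

Answer: soig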